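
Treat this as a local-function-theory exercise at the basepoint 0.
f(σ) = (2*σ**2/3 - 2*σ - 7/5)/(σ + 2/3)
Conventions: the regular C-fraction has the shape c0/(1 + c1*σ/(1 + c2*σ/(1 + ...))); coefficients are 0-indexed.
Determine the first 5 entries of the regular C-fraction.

Taylor coefficients (expand at 0): a_0 = -21/10, a_1 = 3/20, a_2 = 31/40, a_3 = -93/80, a_4 = 279/160.
c0 = a_0 = -21/10. Peel one level at a time: if S = 1 + c*σ/S' with S'(0) = 1, then c is the σ-coefficient of S and S' = c*σ/(S - 1).
S_1 = c0/f = 1 + (1/14)*σ + (55/147)*σ^2 + ...; c1 = 1/14.
S_2 = c1*σ/(S_1 - 1) = 1 + (-110/21)*σ + (310/9)*σ^2 + ...; c2 = -110/21.
S_3 = c2*σ/(S_2 - 1) = 1 + (217/33)*σ + (-217/363)*σ^2 + ...; c3 = 217/33.
S_4 = c3*σ/(S_3 - 1) = 1 + (1/11)*σ + ...; c4 = 1/11.

The regular C-fraction coefficients are [-21/10, 1/14, -110/21, 217/33, 1/11].


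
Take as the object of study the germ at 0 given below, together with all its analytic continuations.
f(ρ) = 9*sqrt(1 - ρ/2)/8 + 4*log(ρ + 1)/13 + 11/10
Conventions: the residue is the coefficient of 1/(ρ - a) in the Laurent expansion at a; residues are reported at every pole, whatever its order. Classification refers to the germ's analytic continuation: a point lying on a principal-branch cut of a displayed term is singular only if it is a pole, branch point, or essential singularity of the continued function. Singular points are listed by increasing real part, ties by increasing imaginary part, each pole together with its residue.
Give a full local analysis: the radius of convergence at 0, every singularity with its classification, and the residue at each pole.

Radius of convergence at 0: 1.
At -1: a logarithmic branch point.
At 2: an algebraic (square-root) branch point.

Branch term (4/13)*log(1 - ρ/(-1)): its argument vanishes at ρ = -1, a logarithmic branch point, modulus 1.
Branch term (9/8)*sqrt(1 - ρ/(2)): its argument vanishes at ρ = 2, a square-root branch point, modulus 2.
The radius of convergence is the smallest modulus among the singular points: 1.
List the singular points by increasing real part (a conjugate pair: the negative imaginary part first).


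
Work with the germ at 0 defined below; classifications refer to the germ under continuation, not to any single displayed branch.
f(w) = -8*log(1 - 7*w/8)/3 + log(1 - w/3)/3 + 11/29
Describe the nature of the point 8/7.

The point is a logarithmic branch point.

The term (-8/3)*log(1 - w/(8/7)) has argument 1 - 8/7/(8/7) = 0 at 8/7: a logarithmic (infinitely-sheeted) branch point; the remaining terms are analytic or single-valued there.


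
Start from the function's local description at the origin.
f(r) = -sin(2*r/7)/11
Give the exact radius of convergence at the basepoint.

The radius of convergence is infinite.

The factor -sin(2*r/7) is entire and contributes no finite singular point.
The polynomial part has no poles.
No finite singular points: the Taylor series at 0 converges everywhere.


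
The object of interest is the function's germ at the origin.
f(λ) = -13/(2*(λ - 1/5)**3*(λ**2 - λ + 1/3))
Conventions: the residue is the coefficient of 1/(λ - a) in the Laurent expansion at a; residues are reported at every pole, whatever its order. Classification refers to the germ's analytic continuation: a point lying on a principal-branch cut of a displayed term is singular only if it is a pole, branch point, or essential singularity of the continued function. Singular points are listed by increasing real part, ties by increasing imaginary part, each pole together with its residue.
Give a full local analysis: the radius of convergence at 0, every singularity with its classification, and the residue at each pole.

Radius of convergence at 0: 1/5.
At 1/5: a pole of order 3; residue -39375/169.
At (1/2) - ((1/6)*sqrt(3))*i: a pole of order 1; residue (39375/338) + ((10125/169)*sqrt(3))*i.
At (1/2) + ((1/6)*sqrt(3))*i: a pole of order 1; residue (39375/338) - ((10125/169)*sqrt(3))*i.

Denominator factor (λ - 1/5)^3: pole of order 3 at 1/5, modulus 1/5.
Denominator factor (λ**2 - λ + 1/3): discriminant -1/3, complex-conjugate roots (1/2) + ((1/6)*sqrt(3))*i and (1/2) - ((1/6)*sqrt(3))*i; poles of order 1, moduli (1/3)*sqrt(3) and (1/3)*sqrt(3).
The radius of convergence is the smallest modulus among the singular points: 1/5.
At the order-3 pole 1/5 set g(λ) = (λ - (1/5))^3*f(λ) = -13/(2*(λ**2 - λ + 1/3)).
Order-3 pole: residue = g''(a)/2; g''(1/5) = -78750/169, so the residue is -39375/169.
The factor λ**2 - λ + 1/3 splits as (λ - a)(λ - a') with a = (1/2) - ((1/6)*sqrt(3))*i, a' = (1/2) + ((1/6)*sqrt(3))*i. At the order-1 pole a set g(λ) = (λ - a)*f(λ) = [-13/(2*(λ - 1/5)**3)] / (λ - a').
Simple pole: residue = g(a) at a = (1/2) - ((1/6)*sqrt(3))*i, which is (39375/338) + ((10125/169)*sqrt(3))*i.
The factor λ**2 - λ + 1/3 splits as (λ - a)(λ - a') with a = (1/2) + ((1/6)*sqrt(3))*i, a' = (1/2) - ((1/6)*sqrt(3))*i. At the order-1 pole a set g(λ) = (λ - a)*f(λ) = [-13/(2*(λ - 1/5)**3)] / (λ - a').
Simple pole: residue = g(a) at a = (1/2) + ((1/6)*sqrt(3))*i, which is (39375/338) - ((10125/169)*sqrt(3))*i.
List the singular points by increasing real part (a conjugate pair: the negative imaginary part first).


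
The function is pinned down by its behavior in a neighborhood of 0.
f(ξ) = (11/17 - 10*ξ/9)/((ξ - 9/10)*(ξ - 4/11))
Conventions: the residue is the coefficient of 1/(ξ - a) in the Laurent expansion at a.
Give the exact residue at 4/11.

At the order-1 pole 4/11 set g(ξ) = (ξ - (4/11))*f(ξ) = (11/17 - 10*ξ/9)/(ξ - 9/10).
Simple pole: residue = g(a) at a = 4/11, which is -4090/9027.

The residue is -4090/9027.


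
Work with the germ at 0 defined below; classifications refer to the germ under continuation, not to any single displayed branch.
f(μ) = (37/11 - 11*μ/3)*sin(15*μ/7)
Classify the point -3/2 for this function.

The point is a regular point.

There is no denominator, hence no pole anywhere.
The factor sin(15*μ/7) is entire.
So the germ continues analytically to -3/2.


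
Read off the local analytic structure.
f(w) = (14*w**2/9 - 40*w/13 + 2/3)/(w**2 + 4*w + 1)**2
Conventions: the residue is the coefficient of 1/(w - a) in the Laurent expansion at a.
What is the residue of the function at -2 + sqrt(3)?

The factor w**2 + 4*w + 1 splits as (w - a)(w - a') with a = -2 + sqrt(3), a' = -2 - sqrt(3). At the order-2 pole a set g(w) = (w - a)^2*f(w) = [14*w**2/9 - 40*w/13 + 2/3] / (w - a')^2.
Order-2 pole: residue = g'(a); g'(-2 + sqrt(3)) = -(245/1053)*sqrt(3), so the residue is -(245/1053)*sqrt(3).

The residue is -(245/1053)*sqrt(3).


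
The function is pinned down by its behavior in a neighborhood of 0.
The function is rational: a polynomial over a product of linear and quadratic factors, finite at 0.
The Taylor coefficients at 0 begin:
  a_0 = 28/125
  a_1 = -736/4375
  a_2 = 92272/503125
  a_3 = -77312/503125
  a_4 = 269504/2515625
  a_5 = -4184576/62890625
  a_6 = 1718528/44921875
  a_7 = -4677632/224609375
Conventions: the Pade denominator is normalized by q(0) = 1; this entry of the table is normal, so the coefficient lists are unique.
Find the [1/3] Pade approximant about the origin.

The Pade approximant has numerator coefficients [28/125, 3697863944/12782816375]; denominator coefficients [1, 149191298/73044665, 261205596/365223325, -18863581528/42000682375].

Taylor coefficients needed (read off): a_0 = 28/125, a_1 = -736/4375, a_2 = 92272/503125, a_3 = -77312/503125, a_4 = 269504/2515625.
Write the denominator as Q(κ) = 1 + q1*κ + q2*κ^2 + q3*κ^3. Requiring Q*f - P = O(κ^5) with deg P <= 1 kills the coefficients of κ^2..κ^4 in Q*f:
  κ^2: a_2 + q1*a_1 + q2*a_0 = 0, i.e. 92272/503125 + (-736/4375)*q1 + (28/125)*q2 = 0.
  κ^3: a_3 + q1*a_2 + q2*a_1 + q3*a_0 = 0, i.e. -77312/503125 + (92272/503125)*q1 + (-736/4375)*q2 + (28/125)*q3 = 0.
  κ^4: a_4 + q1*a_3 + q2*a_2 + q3*a_1 = 0, i.e. 269504/2515625 + (-77312/503125)*q1 + (92272/503125)*q2 + (-736/4375)*q3 = 0.
Solving this linear system: q1 = 149191298/73044665, q2 = 261205596/365223325, q3 = -18863581528/42000682375.
The numerator is Q*f truncated at degree 1: P0 = a_0 = 28/125; P1 = a_1 + q1*a_0 = 3697863944/12782816375.


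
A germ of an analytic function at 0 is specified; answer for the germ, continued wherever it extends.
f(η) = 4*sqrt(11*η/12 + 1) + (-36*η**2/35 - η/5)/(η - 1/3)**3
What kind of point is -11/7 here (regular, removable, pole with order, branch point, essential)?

Denominator factors: η - 1/3 = -40/21 at η = -11/7 — none vanishes.
Branch term sqrt(1 - η/(-12/11)): argument at -11/7 is -37/84, nonzero, so -11/7 is not its branch point (a point on a principal cut is still regular for the continued germ).
So the germ continues analytically to -11/7.

The point is a regular point.


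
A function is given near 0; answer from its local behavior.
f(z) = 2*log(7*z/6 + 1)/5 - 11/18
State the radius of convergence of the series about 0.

The radius of convergence is 6/7.

Branch term (2/5)*log(1 - z/(-6/7)): its argument vanishes at z = -6/7, a logarithmic branch point, modulus 6/7.
The radius of convergence is the smallest modulus among the singular points: 6/7.


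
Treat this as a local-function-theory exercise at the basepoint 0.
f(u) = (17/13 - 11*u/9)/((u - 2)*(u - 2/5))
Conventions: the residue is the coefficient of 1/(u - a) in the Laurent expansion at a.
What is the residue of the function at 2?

The residue is -665/936.

At the order-1 pole 2 set g(u) = (u - (2))*f(u) = (17/13 - 11*u/9)/(u - 2/5).
Simple pole: residue = g(a) at a = 2, which is -665/936.


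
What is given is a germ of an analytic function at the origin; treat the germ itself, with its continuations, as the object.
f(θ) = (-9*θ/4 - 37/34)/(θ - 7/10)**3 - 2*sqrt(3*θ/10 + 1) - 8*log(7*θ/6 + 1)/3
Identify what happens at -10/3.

The point is an algebraic (square-root) branch point.

The term (-2)*sqrt(1 - θ/(-10/3)) has argument 1 - -10/3/(-10/3) = 0 at -10/3: a square-root (algebraic, two-sheeted) branch point; the remaining terms are analytic or single-valued there.


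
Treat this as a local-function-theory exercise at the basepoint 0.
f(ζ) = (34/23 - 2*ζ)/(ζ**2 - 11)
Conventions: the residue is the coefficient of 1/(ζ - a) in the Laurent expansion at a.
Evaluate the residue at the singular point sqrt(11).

The residue is -1 + (17/253)*sqrt(11).

The factor ζ**2 - 11 splits as (ζ - a)(ζ - a') with a = sqrt(11), a' = -sqrt(11). At the order-1 pole a set g(ζ) = (ζ - a)*f(ζ) = [34/23 - 2*ζ] / (ζ - a').
Simple pole: residue = g(a) at a = sqrt(11), which is -1 + (17/253)*sqrt(11).


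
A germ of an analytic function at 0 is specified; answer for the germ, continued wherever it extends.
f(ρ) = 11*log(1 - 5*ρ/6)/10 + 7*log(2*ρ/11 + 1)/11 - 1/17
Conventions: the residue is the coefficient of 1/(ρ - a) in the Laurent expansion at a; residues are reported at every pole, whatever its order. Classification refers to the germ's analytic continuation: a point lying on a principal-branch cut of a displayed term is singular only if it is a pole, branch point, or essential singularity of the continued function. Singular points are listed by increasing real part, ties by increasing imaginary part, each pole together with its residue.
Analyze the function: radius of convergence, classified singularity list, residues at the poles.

Radius of convergence at 0: 6/5.
At -11/2: a logarithmic branch point.
At 6/5: a logarithmic branch point.

Branch term (11/10)*log(1 - ρ/(6/5)): its argument vanishes at ρ = 6/5, a logarithmic branch point, modulus 6/5.
Branch term (7/11)*log(1 - ρ/(-11/2)): its argument vanishes at ρ = -11/2, a logarithmic branch point, modulus 11/2.
The radius of convergence is the smallest modulus among the singular points: 6/5.
List the singular points by increasing real part (a conjugate pair: the negative imaginary part first).


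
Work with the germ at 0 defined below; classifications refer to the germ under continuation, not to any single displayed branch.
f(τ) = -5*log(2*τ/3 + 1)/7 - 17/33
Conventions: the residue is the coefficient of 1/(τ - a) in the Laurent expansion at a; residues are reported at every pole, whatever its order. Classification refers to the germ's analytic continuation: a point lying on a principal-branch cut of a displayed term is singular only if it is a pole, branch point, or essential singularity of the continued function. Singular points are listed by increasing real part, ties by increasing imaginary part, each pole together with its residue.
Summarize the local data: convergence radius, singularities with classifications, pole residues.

Radius of convergence at 0: 3/2.
At -3/2: a logarithmic branch point.

Branch term (-5/7)*log(1 - τ/(-3/2)): its argument vanishes at τ = -3/2, a logarithmic branch point, modulus 3/2.
The radius of convergence is the smallest modulus among the singular points: 3/2.


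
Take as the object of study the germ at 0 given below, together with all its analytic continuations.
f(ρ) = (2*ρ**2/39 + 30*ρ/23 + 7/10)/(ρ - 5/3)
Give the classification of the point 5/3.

The denominator factor ρ - 5/3 vanishes at 5/3 and appears to the power 1; the numerator there equals 243511/80730, nonzero, and no other factor vanishes.
Hence a pole whose order is the multiplicity, 1.

The point is a pole of order 1.


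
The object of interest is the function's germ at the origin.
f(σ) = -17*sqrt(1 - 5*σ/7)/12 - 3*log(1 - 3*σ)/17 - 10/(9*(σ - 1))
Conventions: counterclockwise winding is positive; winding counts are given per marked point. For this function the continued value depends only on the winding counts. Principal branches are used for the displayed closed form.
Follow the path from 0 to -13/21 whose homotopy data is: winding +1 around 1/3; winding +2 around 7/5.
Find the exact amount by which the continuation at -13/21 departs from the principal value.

The rational part is single-valued and drops out of the difference; each branch term changes only by its own monodromy.
(-3/17)*log(1 - σ/(1/3)): each positive loop around 1/3 adds 2*pi*i to the log, so winding +1 contributes (-3/17)*(1)*2*pi*i = -(6/17)*pi*i.
(-17/12)*sqrt(1 - σ/(7/5)): winding +2 is even, the square root returns to the same sheet, contribution 0.
Summing the contributions at σ = -13/21 gives -(6/17)*pi*i.

Continued minus principal equals -(6/17)*pi*i.


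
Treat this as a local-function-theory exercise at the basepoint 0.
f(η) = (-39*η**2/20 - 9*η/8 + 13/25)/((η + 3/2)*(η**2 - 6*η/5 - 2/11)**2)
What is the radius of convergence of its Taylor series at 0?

The radius of convergence is -3/5 + (1/55)*sqrt(1639).

Denominator factor (η + 3/2): pole of order 1 at -3/2, modulus 3/2.
Denominator factor (η**2 - 6*η/5 - 2/11)^2: discriminant 596/275, real irrational roots 3/5 + (1/55)*sqrt(1639) and 3/5 - (1/55)*sqrt(1639); poles of order 2, moduli 3/5 + (1/55)*sqrt(1639) and -3/5 + (1/55)*sqrt(1639).
The radius of convergence is the smallest modulus among the singular points: -3/5 + (1/55)*sqrt(1639).


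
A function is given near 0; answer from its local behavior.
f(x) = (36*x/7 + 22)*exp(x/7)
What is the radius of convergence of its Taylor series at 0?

The radius of convergence is infinite.

The factor exp(x/7) is entire and contributes no finite singular point.
The polynomial part has no poles.
No finite singular points: the Taylor series at 0 converges everywhere.


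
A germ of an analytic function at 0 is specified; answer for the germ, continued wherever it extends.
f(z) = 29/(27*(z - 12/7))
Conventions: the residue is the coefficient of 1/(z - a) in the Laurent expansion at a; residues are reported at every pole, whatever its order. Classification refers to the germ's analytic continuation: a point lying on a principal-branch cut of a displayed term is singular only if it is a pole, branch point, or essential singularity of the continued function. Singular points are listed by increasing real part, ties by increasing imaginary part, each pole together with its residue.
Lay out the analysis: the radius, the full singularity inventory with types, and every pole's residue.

Radius of convergence at 0: 12/7.
At 12/7: a pole of order 1; residue 29/27.

Denominator factor (z - 12/7): pole of order 1 at 12/7, modulus 12/7.
The radius of convergence is the smallest modulus among the singular points: 12/7.
At the order-1 pole 12/7 set g(z) = (z - (12/7))*f(z) = 29/27.
Simple pole: residue = g(a) at a = 12/7, which is 29/27.


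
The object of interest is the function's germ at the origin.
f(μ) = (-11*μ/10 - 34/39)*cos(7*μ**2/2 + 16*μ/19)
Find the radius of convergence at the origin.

The factor cos(7*μ**2/2 + 16*μ/19) is entire and contributes no finite singular point.
The polynomial part has no poles.
No finite singular points: the Taylor series at 0 converges everywhere.

The radius of convergence is infinite.


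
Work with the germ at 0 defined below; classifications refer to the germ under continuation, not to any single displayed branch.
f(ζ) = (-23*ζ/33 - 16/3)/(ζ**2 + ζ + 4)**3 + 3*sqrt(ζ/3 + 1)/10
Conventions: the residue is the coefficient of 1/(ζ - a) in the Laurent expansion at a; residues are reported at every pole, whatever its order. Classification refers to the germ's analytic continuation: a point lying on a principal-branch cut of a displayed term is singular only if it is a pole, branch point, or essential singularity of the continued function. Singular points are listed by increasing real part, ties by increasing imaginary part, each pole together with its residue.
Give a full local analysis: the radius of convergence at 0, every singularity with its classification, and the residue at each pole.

Radius of convergence at 0: 2.
At -3: an algebraic (square-root) branch point.
At (-1/2) - ((1/2)*sqrt(15))*i: a pole of order 3; residue -((329/37125)*sqrt(15))*i.
At (-1/2) + ((1/2)*sqrt(15))*i: a pole of order 3; residue ((329/37125)*sqrt(15))*i.

Denominator factor (ζ**2 + ζ + 4)^3: discriminant -15, complex-conjugate roots (-1/2) + ((1/2)*sqrt(15))*i and (-1/2) - ((1/2)*sqrt(15))*i; poles of order 3, moduli 2 and 2.
Branch term (3/10)*sqrt(1 - ζ/(-3)): its argument vanishes at ζ = -3, a square-root branch point, modulus 3.
The radius of convergence is the smallest modulus among the singular points: 2.
The branch term is analytic at (-1/2) - ((1/2)*sqrt(15))*i and contributes nothing to the residue; only the rational part matters.
The factor ζ**2 + ζ + 4 splits as (ζ - a)(ζ - a') with a = (-1/2) - ((1/2)*sqrt(15))*i, a' = (-1/2) + ((1/2)*sqrt(15))*i. At the order-3 pole a set g(ζ) = (ζ - a)^3*(rational part) = [-23*ζ/33 - 16/3] / (ζ - a')^3.
Order-3 pole: residue = g''(a)/2; g''((-1/2) - ((1/2)*sqrt(15))*i) = -((658/37125)*sqrt(15))*i, so the residue is -((329/37125)*sqrt(15))*i.
The branch term is analytic at (-1/2) + ((1/2)*sqrt(15))*i and contributes nothing to the residue; only the rational part matters.
The factor ζ**2 + ζ + 4 splits as (ζ - a)(ζ - a') with a = (-1/2) + ((1/2)*sqrt(15))*i, a' = (-1/2) - ((1/2)*sqrt(15))*i. At the order-3 pole a set g(ζ) = (ζ - a)^3*(rational part) = [-23*ζ/33 - 16/3] / (ζ - a')^3.
Order-3 pole: residue = g''(a)/2; g''((-1/2) + ((1/2)*sqrt(15))*i) = ((658/37125)*sqrt(15))*i, so the residue is ((329/37125)*sqrt(15))*i.
List the singular points by increasing real part (a conjugate pair: the negative imaginary part first).


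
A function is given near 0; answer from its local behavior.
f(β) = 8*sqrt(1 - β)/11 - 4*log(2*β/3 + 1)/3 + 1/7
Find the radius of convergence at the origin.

The radius of convergence is 1.

Branch term (-4/3)*log(1 - β/(-3/2)): its argument vanishes at β = -3/2, a logarithmic branch point, modulus 3/2.
Branch term (8/11)*sqrt(1 - β/(1)): its argument vanishes at β = 1, a square-root branch point, modulus 1.
The radius of convergence is the smallest modulus among the singular points: 1.


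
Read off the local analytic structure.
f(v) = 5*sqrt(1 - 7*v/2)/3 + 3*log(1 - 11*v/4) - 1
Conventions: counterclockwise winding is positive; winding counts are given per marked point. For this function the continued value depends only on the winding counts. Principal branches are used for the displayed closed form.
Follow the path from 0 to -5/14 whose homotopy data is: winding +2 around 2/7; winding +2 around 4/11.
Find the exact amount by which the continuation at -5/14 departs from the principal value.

The rational part is single-valued and drops out of the difference; each branch term changes only by its own monodromy.
(5/3)*sqrt(1 - v/(2/7)): winding +2 is even, the square root returns to the same sheet, contribution 0.
(3)*log(1 - v/(4/11)): each positive loop around 4/11 adds 2*pi*i to the log, so winding +2 contributes (3)*(2)*2*pi*i = (12)*pi*i.
Summing the contributions at v = -5/14 gives (12)*pi*i.

Continued minus principal equals (12)*pi*i.


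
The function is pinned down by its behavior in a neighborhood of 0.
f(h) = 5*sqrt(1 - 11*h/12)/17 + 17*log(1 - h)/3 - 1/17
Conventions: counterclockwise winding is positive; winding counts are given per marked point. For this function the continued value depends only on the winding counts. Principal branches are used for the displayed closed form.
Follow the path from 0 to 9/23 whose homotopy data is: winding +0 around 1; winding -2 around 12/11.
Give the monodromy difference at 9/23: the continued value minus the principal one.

Continued minus principal equals 0.

The rational part is single-valued and drops out of the difference; each branch term changes only by its own monodromy.
(17/3)*log(1 - h/(1)): winding 0 around 1, so this term returns to its principal value, contribution 0.
(5/17)*sqrt(1 - h/(12/11)): winding -2 is even, the square root returns to the same sheet, contribution 0.
Summing the contributions at h = 9/23 gives 0.


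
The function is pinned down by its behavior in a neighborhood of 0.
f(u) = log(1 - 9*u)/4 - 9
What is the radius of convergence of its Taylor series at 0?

The radius of convergence is 1/9.

Branch term (1/4)*log(1 - u/(1/9)): its argument vanishes at u = 1/9, a logarithmic branch point, modulus 1/9.
The radius of convergence is the smallest modulus among the singular points: 1/9.


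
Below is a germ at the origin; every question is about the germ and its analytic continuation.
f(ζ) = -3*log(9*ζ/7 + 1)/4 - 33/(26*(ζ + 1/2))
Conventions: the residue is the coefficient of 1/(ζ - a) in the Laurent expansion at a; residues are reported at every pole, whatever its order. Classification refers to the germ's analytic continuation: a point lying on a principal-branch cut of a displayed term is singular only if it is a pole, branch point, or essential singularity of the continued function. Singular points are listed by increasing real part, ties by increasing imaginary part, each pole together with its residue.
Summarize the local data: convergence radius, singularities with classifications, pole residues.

Denominator factor (ζ + 1/2): pole of order 1 at -1/2, modulus 1/2.
Branch term (-3/4)*log(1 - ζ/(-7/9)): its argument vanishes at ζ = -7/9, a logarithmic branch point, modulus 7/9.
The radius of convergence is the smallest modulus among the singular points: 1/2.
The branch term is analytic at -1/2 and contributes nothing to the residue; only the rational part matters.
At the order-1 pole -1/2 set g(ζ) = (ζ - (-1/2))*(rational part) = -33/26.
Simple pole: residue = g(a) at a = -1/2, which is -33/26.
List the singular points by increasing real part (a conjugate pair: the negative imaginary part first).

Radius of convergence at 0: 1/2.
At -7/9: a logarithmic branch point.
At -1/2: a pole of order 1; residue -33/26.


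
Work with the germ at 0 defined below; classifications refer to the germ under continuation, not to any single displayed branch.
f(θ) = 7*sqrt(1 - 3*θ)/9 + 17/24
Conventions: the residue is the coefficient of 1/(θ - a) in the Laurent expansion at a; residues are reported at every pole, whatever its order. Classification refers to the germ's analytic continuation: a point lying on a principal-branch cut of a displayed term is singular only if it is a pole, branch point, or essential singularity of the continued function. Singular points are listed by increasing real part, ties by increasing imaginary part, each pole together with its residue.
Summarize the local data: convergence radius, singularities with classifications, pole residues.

Radius of convergence at 0: 1/3.
At 1/3: an algebraic (square-root) branch point.

Branch term (7/9)*sqrt(1 - θ/(1/3)): its argument vanishes at θ = 1/3, a square-root branch point, modulus 1/3.
The radius of convergence is the smallest modulus among the singular points: 1/3.


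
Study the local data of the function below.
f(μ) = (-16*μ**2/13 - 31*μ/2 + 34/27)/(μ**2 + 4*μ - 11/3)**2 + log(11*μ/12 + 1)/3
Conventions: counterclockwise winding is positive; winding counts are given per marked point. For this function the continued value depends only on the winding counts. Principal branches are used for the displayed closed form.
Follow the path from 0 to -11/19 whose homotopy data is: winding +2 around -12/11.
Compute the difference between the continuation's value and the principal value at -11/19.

The rational part is single-valued and drops out of the difference; each branch term changes only by its own monodromy.
(1/3)*log(1 - μ/(-12/11)): each positive loop around -12/11 adds 2*pi*i to the log, so winding +2 contributes (1/3)*(2)*2*pi*i = (4/3)*pi*i.
Summing the contributions at μ = -11/19 gives (4/3)*pi*i.

Continued minus principal equals (4/3)*pi*i.


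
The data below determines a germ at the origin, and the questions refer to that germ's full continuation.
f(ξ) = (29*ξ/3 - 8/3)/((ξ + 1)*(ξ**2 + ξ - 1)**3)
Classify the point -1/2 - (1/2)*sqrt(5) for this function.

The point is a pole of order 3.

The denominator factor ξ**2 + ξ - 1 vanishes at -1/2 - (1/2)*sqrt(5) and appears to the power 3; the numerator there equals -15/2 - (29/6)*sqrt(5), nonzero, and no other factor vanishes.
Hence a pole whose order is the multiplicity, 3.


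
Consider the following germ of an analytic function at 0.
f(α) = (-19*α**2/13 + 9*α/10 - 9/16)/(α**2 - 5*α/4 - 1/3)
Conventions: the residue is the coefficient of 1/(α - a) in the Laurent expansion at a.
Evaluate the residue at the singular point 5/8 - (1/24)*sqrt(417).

The factor α**2 - 5*α/4 - 1/3 splits as (α - a)(α - a') with a = 5/8 - (1/24)*sqrt(417), a' = 5/8 + (1/24)*sqrt(417). At the order-1 pole a set g(α) = (α - a)*f(α) = [-19*α**2/13 + 9*α/10 - 9/16] / (α - a').
Simple pole: residue = g(a) at a = 5/8 - (1/24)*sqrt(417), which is -241/520 + (2033/43368)*sqrt(417).

The residue is -241/520 + (2033/43368)*sqrt(417).


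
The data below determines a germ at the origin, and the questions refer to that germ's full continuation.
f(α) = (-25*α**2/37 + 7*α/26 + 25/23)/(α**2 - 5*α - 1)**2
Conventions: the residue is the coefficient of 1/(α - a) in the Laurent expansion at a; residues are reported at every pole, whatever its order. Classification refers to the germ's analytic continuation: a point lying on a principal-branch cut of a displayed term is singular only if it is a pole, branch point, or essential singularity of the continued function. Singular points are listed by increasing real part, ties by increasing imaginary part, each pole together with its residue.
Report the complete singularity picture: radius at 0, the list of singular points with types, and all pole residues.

Radius of convergence at 0: -5/2 + (1/2)*sqrt(29).
At 5/2 - (1/2)*sqrt(29): a pole of order 2; residue (107785/18607966)*sqrt(29).
At 5/2 + (1/2)*sqrt(29): a pole of order 2; residue -(107785/18607966)*sqrt(29).

Denominator factor (α**2 - 5*α - 1)^2: discriminant 29, real irrational roots 5/2 + (1/2)*sqrt(29) and 5/2 - (1/2)*sqrt(29); poles of order 2, moduli 5/2 + (1/2)*sqrt(29) and -5/2 + (1/2)*sqrt(29).
The radius of convergence is the smallest modulus among the singular points: -5/2 + (1/2)*sqrt(29).
The factor α**2 - 5*α - 1 splits as (α - a)(α - a') with a = 5/2 - (1/2)*sqrt(29), a' = 5/2 + (1/2)*sqrt(29). At the order-2 pole a set g(α) = (α - a)^2*f(α) = [-25*α**2/37 + 7*α/26 + 25/23] / (α - a')^2.
Order-2 pole: residue = g'(a); g'(5/2 - (1/2)*sqrt(29)) = (107785/18607966)*sqrt(29), so the residue is (107785/18607966)*sqrt(29).
The factor α**2 - 5*α - 1 splits as (α - a)(α - a') with a = 5/2 + (1/2)*sqrt(29), a' = 5/2 - (1/2)*sqrt(29). At the order-2 pole a set g(α) = (α - a)^2*f(α) = [-25*α**2/37 + 7*α/26 + 25/23] / (α - a')^2.
Order-2 pole: residue = g'(a); g'(5/2 + (1/2)*sqrt(29)) = -(107785/18607966)*sqrt(29), so the residue is -(107785/18607966)*sqrt(29).
List the singular points by increasing real part (a conjugate pair: the negative imaginary part first).


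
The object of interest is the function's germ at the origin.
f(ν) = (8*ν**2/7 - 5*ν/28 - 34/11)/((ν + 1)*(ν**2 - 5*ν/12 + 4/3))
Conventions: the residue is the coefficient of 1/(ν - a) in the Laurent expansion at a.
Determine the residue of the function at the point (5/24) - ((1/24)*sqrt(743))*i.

The residue is (1513/1694) - ((37827/1258642)*sqrt(743))*i.


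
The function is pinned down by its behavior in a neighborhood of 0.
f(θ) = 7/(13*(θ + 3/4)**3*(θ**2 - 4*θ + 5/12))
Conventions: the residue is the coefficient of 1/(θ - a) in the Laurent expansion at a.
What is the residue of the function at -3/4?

The residue is 1564416/6967871.

At the order-3 pole -3/4 set g(θ) = (θ - (-3/4))^3*f(θ) = 7/(13*(θ**2 - 4*θ + 5/12)).
Order-3 pole: residue = g''(a)/2; g''(-3/4) = 3128832/6967871, so the residue is 1564416/6967871.


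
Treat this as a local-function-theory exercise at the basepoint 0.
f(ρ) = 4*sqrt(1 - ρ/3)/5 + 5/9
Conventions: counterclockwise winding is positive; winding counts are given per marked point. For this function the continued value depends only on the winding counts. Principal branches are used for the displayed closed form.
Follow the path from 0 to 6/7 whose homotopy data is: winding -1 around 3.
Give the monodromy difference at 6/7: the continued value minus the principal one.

The rational part is single-valued and drops out of the difference; each branch term changes only by its own monodromy.
(4/5)*sqrt(1 - ρ/(3)): winding -1 is odd, the square root flips sign, contributing -2*(4/5)*sqrt(1 - (6/7)/(3)) = -2*(4/5)*sqrt(5/7) = -(8/35)*sqrt(35).
Summing the contributions at ρ = 6/7 gives -(8/35)*sqrt(35).

Continued minus principal equals -(8/35)*sqrt(35).


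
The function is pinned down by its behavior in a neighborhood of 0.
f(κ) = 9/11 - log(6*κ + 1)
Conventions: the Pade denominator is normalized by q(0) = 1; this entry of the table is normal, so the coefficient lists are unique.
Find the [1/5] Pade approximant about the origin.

Taylor coefficients needed (expand at 0): a_0 = 9/11, a_1 = -6, a_2 = 18, a_3 = -72, a_4 = 324, a_5 = -7776/5, a_6 = 7776.
Write the denominator as Q(κ) = 1 + q1*κ + q2*κ^2 + q3*κ^3 + q4*κ^4 + q5*κ^5. Requiring Q*f - P = O(κ^7) with deg P <= 1 kills the coefficients of κ^2..κ^6 in Q*f:
  κ^2: a_2 + q1*a_1 + q2*a_0 = 0, i.e. 18 + (-6)*q1 + (9/11)*q2 = 0.
  κ^3: a_3 + q1*a_2 + q2*a_1 + q3*a_0 = 0, i.e. -72 + (18)*q1 + (-6)*q2 + (9/11)*q3 = 0.
  κ^4: a_4 + q1*a_3 + q2*a_2 + q3*a_1 + q4*a_0 = 0, i.e. 324 + (-72)*q1 + (18)*q2 + (-6)*q3 + (9/11)*q4 = 0.
  κ^5: a_5 + q1*a_4 + q2*a_3 + q3*a_2 + q4*a_1 + q5*a_0 = 0, i.e. -7776/5 + (324)*q1 + (-72)*q2 + (18)*q3 + (-6)*q4 + (9/11)*q5 = 0.
  κ^6: a_6 + q1*a_5 + q2*a_4 + q3*a_3 + q4*a_2 + q5*a_1 = 0, i.e. 7776 + (-7776/5)*q1 + (324)*q2 + (-72)*q3 + (18)*q4 + (-6)*q5 = 0.
Solving this linear system: q1 = 137589/49289, q2 = -75372/49289, q3 = 757746/49289, q4 = -195624/49289, q5 = 72327816/246445.
The numerator is Q*f truncated at degree 1: P0 = a_0 = 9/11; P1 = a_1 + q1*a_0 = -2014773/542179.

The Pade approximant has numerator coefficients [9/11, -2014773/542179]; denominator coefficients [1, 137589/49289, -75372/49289, 757746/49289, -195624/49289, 72327816/246445].


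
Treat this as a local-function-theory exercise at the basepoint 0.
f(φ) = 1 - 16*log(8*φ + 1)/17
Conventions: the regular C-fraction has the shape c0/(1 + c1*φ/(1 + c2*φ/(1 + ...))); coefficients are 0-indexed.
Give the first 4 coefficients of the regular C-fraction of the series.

Taylor coefficients (expand at 0): a_0 = 1, a_1 = -128/17, a_2 = 512/17, a_3 = -8192/51.
c0 = a_0 = 1. Peel one level at a time: if S = 1 + c*φ/S' with S'(0) = 1, then c is the φ-coefficient of S and S' = c*φ/(S - 1).
S_1 = c0/f = 1 + (128/17)*φ + (7680/289)*φ^2 + ...; c1 = 128/17.
S_2 = c1*φ/(S_1 - 1) = 1 + (-60/17)*φ + (-16/3)*φ^2 + ...; c2 = -60/17.
S_3 = c2*φ/(S_2 - 1) = 1 + (-68/45)*φ + ...; c3 = -68/45.

The regular C-fraction coefficients are [1, 128/17, -60/17, -68/45].


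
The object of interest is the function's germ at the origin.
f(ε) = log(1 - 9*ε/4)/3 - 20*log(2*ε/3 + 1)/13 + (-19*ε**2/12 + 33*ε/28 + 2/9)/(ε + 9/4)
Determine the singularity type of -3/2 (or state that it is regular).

The point is a logarithmic branch point.

The term (-20/13)*log(1 - ε/(-3/2)) has argument 1 - -3/2/(-3/2) = 0 at -3/2: a logarithmic (infinitely-sheeted) branch point; the remaining terms are analytic or single-valued there.


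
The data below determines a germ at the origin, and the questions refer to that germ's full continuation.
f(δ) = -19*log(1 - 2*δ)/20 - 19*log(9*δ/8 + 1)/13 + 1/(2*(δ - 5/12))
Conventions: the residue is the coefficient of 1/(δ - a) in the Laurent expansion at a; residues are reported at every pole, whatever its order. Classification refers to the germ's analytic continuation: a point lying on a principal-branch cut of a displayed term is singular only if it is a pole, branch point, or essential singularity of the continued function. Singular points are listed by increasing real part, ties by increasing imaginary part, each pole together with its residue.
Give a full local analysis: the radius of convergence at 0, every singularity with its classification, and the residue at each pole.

Radius of convergence at 0: 5/12.
At -8/9: a logarithmic branch point.
At 5/12: a pole of order 1; residue 1/2.
At 1/2: a logarithmic branch point.

Denominator factor (δ - 5/12): pole of order 1 at 5/12, modulus 5/12.
Branch term (-19/13)*log(1 - δ/(-8/9)): its argument vanishes at δ = -8/9, a logarithmic branch point, modulus 8/9.
Branch term (-19/20)*log(1 - δ/(1/2)): its argument vanishes at δ = 1/2, a logarithmic branch point, modulus 1/2.
The radius of convergence is the smallest modulus among the singular points: 5/12.
The branch terms are analytic at 5/12 and contribute nothing to the residue; only the rational part matters.
At the order-1 pole 5/12 set g(δ) = (δ - (5/12))*(rational part) = 1/2.
Simple pole: residue = g(a) at a = 5/12, which is 1/2.
List the singular points by increasing real part (a conjugate pair: the negative imaginary part first).


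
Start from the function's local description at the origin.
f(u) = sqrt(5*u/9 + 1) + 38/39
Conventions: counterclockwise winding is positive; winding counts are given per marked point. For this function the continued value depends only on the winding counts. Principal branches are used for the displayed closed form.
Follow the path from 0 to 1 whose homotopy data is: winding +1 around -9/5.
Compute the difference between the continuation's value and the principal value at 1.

Continued minus principal equals -(2/3)*sqrt(14).

The rational part is single-valued and drops out of the difference; each branch term changes only by its own monodromy.
(1)*sqrt(1 - u/(-9/5)): winding +1 is odd, the square root flips sign, contributing -2*(1)*sqrt(1 - (1)/(-9/5)) = -2*(1)*sqrt(14/9) = -(2/3)*sqrt(14).
Summing the contributions at u = 1 gives -(2/3)*sqrt(14).


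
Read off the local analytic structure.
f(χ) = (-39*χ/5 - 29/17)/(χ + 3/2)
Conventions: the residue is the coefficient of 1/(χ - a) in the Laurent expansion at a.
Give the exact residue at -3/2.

At the order-1 pole -3/2 set g(χ) = (χ - (-3/2))*f(χ) = -39*χ/5 - 29/17.
Simple pole: residue = g(a) at a = -3/2, which is 1699/170.

The residue is 1699/170.


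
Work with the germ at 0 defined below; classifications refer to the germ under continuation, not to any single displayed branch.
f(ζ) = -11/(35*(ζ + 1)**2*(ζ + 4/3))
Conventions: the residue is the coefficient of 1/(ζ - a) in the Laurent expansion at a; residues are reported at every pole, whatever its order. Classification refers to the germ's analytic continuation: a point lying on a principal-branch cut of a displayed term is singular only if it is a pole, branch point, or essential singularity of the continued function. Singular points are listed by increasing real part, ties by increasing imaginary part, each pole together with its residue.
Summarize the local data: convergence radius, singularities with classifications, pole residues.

Denominator factor (ζ + 1)^2: pole of order 2 at -1, modulus 1.
Denominator factor (ζ + 4/3): pole of order 1 at -4/3, modulus 4/3.
The radius of convergence is the smallest modulus among the singular points: 1.
At the order-1 pole -4/3 set g(ζ) = (ζ - (-4/3))*f(ζ) = -11/(35*(ζ + 1)**2).
Simple pole: residue = g(a) at a = -4/3, which is -99/35.
At the order-2 pole -1 set g(ζ) = (ζ - (-1))^2*f(ζ) = -11/(35*(ζ + 4/3)).
Order-2 pole: residue = g'(a); g'(-1) = 99/35, so the residue is 99/35.
List the singular points by increasing real part (a conjugate pair: the negative imaginary part first).

Radius of convergence at 0: 1.
At -4/3: a pole of order 1; residue -99/35.
At -1: a pole of order 2; residue 99/35.


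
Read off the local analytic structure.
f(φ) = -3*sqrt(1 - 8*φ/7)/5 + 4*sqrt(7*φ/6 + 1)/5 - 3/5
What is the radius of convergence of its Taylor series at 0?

Branch term (4/5)*sqrt(1 - φ/(-6/7)): its argument vanishes at φ = -6/7, a square-root branch point, modulus 6/7.
Branch term (-3/5)*sqrt(1 - φ/(7/8)): its argument vanishes at φ = 7/8, a square-root branch point, modulus 7/8.
The radius of convergence is the smallest modulus among the singular points: 6/7.

The radius of convergence is 6/7.


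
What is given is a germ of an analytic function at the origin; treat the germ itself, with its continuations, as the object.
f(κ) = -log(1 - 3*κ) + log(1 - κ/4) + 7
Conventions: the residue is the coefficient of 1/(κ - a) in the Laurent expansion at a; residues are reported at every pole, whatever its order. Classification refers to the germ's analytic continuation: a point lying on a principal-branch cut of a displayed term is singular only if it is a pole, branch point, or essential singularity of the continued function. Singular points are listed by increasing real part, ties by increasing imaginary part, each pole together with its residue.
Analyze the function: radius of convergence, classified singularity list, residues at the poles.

Branch term (1)*log(1 - κ/(4)): its argument vanishes at κ = 4, a logarithmic branch point, modulus 4.
Branch term (-1)*log(1 - κ/(1/3)): its argument vanishes at κ = 1/3, a logarithmic branch point, modulus 1/3.
The radius of convergence is the smallest modulus among the singular points: 1/3.
List the singular points by increasing real part (a conjugate pair: the negative imaginary part first).

Radius of convergence at 0: 1/3.
At 1/3: a logarithmic branch point.
At 4: a logarithmic branch point.


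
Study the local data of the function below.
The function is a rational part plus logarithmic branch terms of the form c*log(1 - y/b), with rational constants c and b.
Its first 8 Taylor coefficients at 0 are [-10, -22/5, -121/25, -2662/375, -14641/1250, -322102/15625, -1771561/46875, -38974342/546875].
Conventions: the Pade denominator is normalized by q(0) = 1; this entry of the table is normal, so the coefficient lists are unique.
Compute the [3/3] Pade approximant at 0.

The Pade approximant has numerator coefficients [-10, 143/5, -484/25, 2662/1875]; denominator coefficients [1, -33/10, 363/125, -1331/2500].

Taylor coefficients needed (read off): a_0 = -10, a_1 = -22/5, a_2 = -121/25, a_3 = -2662/375, a_4 = -14641/1250, a_5 = -322102/15625, a_6 = -1771561/46875.
Write the denominator as Q(y) = 1 + q1*y + q2*y^2 + q3*y^3. Requiring Q*f - P = O(y^7) with deg P <= 3 kills the coefficients of y^4..y^6 in Q*f:
  y^4: a_4 + q1*a_3 + q2*a_2 + q3*a_1 = 0, i.e. -14641/1250 + (-2662/375)*q1 + (-121/25)*q2 + (-22/5)*q3 = 0.
  y^5: a_5 + q1*a_4 + q2*a_3 + q3*a_2 = 0, i.e. -322102/15625 + (-14641/1250)*q1 + (-2662/375)*q2 + (-121/25)*q3 = 0.
  y^6: a_6 + q1*a_5 + q2*a_4 + q3*a_3 = 0, i.e. -1771561/46875 + (-322102/15625)*q1 + (-14641/1250)*q2 + (-2662/375)*q3 = 0.
Solving this linear system: q1 = -33/10, q2 = 363/125, q3 = -1331/2500.
The numerator is Q*f truncated at degree 3: P0 = a_0 = -10; P1 = a_1 + q1*a_0 = 143/5; P2 = a_2 + q1*a_1 + q2*a_0 = -484/25; P3 = a_3 + q1*a_2 + q2*a_1 + q3*a_0 = 2662/1875.
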